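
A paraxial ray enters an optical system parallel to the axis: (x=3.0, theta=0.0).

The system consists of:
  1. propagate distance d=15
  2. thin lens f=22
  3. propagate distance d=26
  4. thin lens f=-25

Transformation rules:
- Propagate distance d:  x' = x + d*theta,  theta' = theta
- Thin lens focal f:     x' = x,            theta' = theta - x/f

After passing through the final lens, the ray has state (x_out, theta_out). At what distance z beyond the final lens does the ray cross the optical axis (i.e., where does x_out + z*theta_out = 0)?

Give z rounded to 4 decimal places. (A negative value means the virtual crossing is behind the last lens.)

Answer: -3.4483

Derivation:
Initial: x=3.0000 theta=0.0000
After 1 (propagate distance d=15): x=3.0000 theta=0.0000
After 2 (thin lens f=22): x=3.0000 theta=-3/22 (≈-0.1364)
After 3 (propagate distance d=26): x=-6/11 (≈-0.5455) theta=-3/22 (≈-0.1364)
After 4 (thin lens f=-25): x=-6/11 (≈-0.5455) theta=-87/550 (≈-0.1582)
z_focus = -x_out/theta_out = -(-6/11)/(-87/550) = -100/29 ≈ -3.4483
Rounded to 4 decimal places: z = -3.4483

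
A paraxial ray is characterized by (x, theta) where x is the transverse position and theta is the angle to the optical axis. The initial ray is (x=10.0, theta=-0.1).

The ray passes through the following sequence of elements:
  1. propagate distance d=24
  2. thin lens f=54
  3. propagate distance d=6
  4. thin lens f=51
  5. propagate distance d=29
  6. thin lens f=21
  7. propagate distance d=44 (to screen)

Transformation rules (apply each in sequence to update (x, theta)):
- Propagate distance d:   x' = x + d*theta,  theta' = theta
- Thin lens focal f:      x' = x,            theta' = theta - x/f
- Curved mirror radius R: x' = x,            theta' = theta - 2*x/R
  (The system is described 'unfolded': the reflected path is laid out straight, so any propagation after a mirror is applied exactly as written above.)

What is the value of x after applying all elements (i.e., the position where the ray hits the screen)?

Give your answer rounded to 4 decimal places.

Answer: -11.1651

Derivation:
Initial: x=10.0000 theta=-0.1000
After 1 (propagate distance d=24): x=7.6000 theta=-0.1000
After 2 (thin lens f=54): x=7.6000 theta=-13/54 (≈-0.2407)
After 3 (propagate distance d=6): x=277/45 (≈6.1556) theta=-13/54 (≈-0.2407)
After 4 (thin lens f=51): x=277/45 (≈6.1556) theta=-553/1530 (≈-0.3614)
After 5 (propagate distance d=29): x=-6619/1530 (≈-4.3261) theta=-553/1530 (≈-0.3614)
After 6 (thin lens f=21): x=-6619/1530 (≈-4.3261) theta=-2497/16065 (≈-0.1554)
After 7 (propagate distance d=44 (to screen)): x=-71747/6426 (≈-11.1651) theta=-2497/16065 (≈-0.1554)
Rounded to 4 decimal places: x = -11.1651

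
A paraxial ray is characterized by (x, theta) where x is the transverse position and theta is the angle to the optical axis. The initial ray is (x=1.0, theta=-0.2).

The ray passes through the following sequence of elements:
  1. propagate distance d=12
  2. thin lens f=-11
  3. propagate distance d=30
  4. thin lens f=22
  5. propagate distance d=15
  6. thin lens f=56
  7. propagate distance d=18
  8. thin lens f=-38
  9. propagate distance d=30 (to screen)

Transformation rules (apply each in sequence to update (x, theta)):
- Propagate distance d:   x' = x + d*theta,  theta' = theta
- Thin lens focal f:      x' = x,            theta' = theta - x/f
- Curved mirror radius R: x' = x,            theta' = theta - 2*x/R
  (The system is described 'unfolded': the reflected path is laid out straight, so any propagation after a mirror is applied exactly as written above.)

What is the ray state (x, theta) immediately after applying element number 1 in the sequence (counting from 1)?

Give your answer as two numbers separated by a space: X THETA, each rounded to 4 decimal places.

Answer: -1.4000 -0.2000

Derivation:
Initial: x=1.0000 theta=-0.2000
After 1 (propagate distance d=12): x=-1.4000 theta=-0.2000
Rounded to 4 decimal places: x = -1.4000, theta = -0.2000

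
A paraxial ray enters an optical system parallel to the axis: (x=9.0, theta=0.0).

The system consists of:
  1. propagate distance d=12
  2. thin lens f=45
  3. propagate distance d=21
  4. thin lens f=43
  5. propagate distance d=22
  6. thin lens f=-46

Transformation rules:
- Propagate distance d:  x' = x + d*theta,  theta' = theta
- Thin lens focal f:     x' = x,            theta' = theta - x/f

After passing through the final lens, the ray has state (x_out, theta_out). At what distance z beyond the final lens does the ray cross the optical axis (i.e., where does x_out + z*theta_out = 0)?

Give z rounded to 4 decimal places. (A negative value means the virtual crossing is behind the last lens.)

Initial: x=9.0000 theta=0.0000
After 1 (propagate distance d=12): x=9.0000 theta=0.0000
After 2 (thin lens f=45): x=9.0000 theta=-0.2000
After 3 (propagate distance d=21): x=4.8000 theta=-0.2000
After 4 (thin lens f=43): x=4.8000 theta=-67/215 (≈-0.3116)
After 5 (propagate distance d=22): x=-442/215 (≈-2.0558) theta=-67/215 (≈-0.3116)
After 6 (thin lens f=-46): x=-442/215 (≈-2.0558) theta=-1762/4945 (≈-0.3563)
z_focus = -x_out/theta_out = -(-442/215)/(-1762/4945) = -5083/881 ≈ -5.7696
Rounded to 4 decimal places: z = -5.7696

Answer: -5.7696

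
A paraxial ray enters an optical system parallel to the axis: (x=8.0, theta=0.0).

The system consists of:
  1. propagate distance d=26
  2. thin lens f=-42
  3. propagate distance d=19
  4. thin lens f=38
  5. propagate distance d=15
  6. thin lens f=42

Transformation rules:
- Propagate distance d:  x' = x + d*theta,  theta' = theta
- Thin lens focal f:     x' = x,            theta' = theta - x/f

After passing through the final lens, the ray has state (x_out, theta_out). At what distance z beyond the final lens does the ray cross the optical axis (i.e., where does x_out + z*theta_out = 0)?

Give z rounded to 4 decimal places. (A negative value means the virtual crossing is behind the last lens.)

Answer: 28.1953

Derivation:
Initial: x=8.0000 theta=0.0000
After 1 (propagate distance d=26): x=8.0000 theta=0.0000
After 2 (thin lens f=-42): x=8.0000 theta=4/21 (≈0.1905)
After 3 (propagate distance d=19): x=244/21 (≈11.6190) theta=4/21 (≈0.1905)
After 4 (thin lens f=38): x=244/21 (≈11.6190) theta=-46/399 (≈-0.1153)
After 5 (propagate distance d=15): x=3946/399 (≈9.8897) theta=-46/399 (≈-0.1153)
After 6 (thin lens f=42): x=3946/399 (≈9.8897) theta=-2939/8379 (≈-0.3508)
z_focus = -x_out/theta_out = -(3946/399)/(-2939/8379) = 82866/2939 ≈ 28.1953
Rounded to 4 decimal places: z = 28.1953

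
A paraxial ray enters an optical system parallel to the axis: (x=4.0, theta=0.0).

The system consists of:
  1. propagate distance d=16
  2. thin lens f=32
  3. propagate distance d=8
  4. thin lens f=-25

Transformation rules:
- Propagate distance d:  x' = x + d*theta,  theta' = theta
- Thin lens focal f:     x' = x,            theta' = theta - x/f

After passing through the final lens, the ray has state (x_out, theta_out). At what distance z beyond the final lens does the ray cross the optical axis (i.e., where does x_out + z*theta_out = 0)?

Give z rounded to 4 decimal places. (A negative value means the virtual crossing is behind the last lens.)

Answer: 600.0000

Derivation:
Initial: x=4.0000 theta=0.0000
After 1 (propagate distance d=16): x=4.0000 theta=0.0000
After 2 (thin lens f=32): x=4.0000 theta=-0.1250
After 3 (propagate distance d=8): x=3.0000 theta=-0.1250
After 4 (thin lens f=-25): x=3.0000 theta=-0.0050
z_focus = -x_out/theta_out = -(3.0000)/(-0.0050) = 600.0000
Rounded to 4 decimal places: z = 600.0000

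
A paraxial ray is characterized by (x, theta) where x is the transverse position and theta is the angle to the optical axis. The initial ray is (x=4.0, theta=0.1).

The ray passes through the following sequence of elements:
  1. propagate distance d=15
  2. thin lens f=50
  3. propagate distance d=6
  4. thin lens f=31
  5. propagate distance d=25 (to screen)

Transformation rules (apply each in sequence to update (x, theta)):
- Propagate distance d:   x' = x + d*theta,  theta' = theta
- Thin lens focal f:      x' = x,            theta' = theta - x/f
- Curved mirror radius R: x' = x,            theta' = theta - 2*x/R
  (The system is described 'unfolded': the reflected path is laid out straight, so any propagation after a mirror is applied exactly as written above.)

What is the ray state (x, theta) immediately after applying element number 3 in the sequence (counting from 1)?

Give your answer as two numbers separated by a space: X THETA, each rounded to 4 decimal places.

Answer: 5.4400 -0.0100

Derivation:
Initial: x=4.0000 theta=0.1000
After 1 (propagate distance d=15): x=5.5000 theta=0.1000
After 2 (thin lens f=50): x=5.5000 theta=-0.0100
After 3 (propagate distance d=6): x=5.4400 theta=-0.0100
Rounded to 4 decimal places: x = 5.4400, theta = -0.0100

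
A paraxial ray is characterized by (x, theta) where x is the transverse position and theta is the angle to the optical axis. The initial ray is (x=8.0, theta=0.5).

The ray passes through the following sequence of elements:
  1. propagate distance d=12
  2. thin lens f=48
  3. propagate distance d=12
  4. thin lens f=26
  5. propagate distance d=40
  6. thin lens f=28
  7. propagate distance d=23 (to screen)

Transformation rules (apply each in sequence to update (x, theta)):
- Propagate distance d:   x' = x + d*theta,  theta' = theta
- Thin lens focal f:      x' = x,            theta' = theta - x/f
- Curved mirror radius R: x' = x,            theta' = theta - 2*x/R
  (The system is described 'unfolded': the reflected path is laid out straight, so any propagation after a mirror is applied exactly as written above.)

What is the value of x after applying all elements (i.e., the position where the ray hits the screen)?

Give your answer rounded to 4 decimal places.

Answer: -9.9029

Derivation:
Initial: x=8.0000 theta=0.5000
After 1 (propagate distance d=12): x=14.0000 theta=0.5000
After 2 (thin lens f=48): x=14.0000 theta=5/24 (≈0.2083)
After 3 (propagate distance d=12): x=16.5000 theta=5/24 (≈0.2083)
After 4 (thin lens f=26): x=16.5000 theta=-133/312 (≈-0.4263)
After 5 (propagate distance d=40): x=-43/78 (≈-0.5513) theta=-133/312 (≈-0.4263)
After 6 (thin lens f=28): x=-43/78 (≈-0.5513) theta=-37/91 (≈-0.4066)
After 7 (propagate distance d=23 (to screen)): x=-5407/546 (≈-9.9029) theta=-37/91 (≈-0.4066)
Rounded to 4 decimal places: x = -9.9029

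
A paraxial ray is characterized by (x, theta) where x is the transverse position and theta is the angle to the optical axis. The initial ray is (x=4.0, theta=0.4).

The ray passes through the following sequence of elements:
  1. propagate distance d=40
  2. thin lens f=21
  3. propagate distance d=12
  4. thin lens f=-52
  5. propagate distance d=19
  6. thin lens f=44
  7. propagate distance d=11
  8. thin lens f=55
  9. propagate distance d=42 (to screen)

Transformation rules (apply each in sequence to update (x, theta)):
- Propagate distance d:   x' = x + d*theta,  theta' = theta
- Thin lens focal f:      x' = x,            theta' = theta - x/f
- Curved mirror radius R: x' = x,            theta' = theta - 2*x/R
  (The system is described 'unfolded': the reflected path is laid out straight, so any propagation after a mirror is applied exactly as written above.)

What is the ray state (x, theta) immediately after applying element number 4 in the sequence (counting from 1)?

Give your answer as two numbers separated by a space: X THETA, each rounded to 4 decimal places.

Initial: x=4.0000 theta=0.4000
After 1 (propagate distance d=40): x=20.0000 theta=0.4000
After 2 (thin lens f=21): x=20.0000 theta=-58/105 (≈-0.5524)
After 3 (propagate distance d=12): x=468/35 (≈13.3714) theta=-58/105 (≈-0.5524)
After 4 (thin lens f=-52): x=468/35 (≈13.3714) theta=-31/105 (≈-0.2952)
Rounded to 4 decimal places: x = 13.3714, theta = -0.2952

Answer: 13.3714 -0.2952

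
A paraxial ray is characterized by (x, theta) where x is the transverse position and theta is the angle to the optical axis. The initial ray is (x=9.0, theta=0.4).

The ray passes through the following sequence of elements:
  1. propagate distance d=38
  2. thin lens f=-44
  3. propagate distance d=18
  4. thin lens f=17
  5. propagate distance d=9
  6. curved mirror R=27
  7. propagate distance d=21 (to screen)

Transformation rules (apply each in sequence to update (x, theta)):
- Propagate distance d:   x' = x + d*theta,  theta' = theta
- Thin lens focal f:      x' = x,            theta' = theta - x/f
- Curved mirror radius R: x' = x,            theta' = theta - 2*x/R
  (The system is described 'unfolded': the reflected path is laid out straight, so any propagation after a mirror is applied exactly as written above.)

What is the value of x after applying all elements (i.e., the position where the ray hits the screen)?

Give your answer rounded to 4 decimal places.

Answer: -46.6150

Derivation:
Initial: x=9.0000 theta=0.4000
After 1 (propagate distance d=38): x=24.2000 theta=0.4000
After 2 (thin lens f=-44): x=24.2000 theta=0.9500
After 3 (propagate distance d=18): x=41.3000 theta=0.9500
After 4 (thin lens f=17): x=41.3000 theta=-503/340 (≈-1.4794)
After 5 (propagate distance d=9): x=1903/68 (≈27.9853) theta=-503/340 (≈-1.4794)
After 6 (curved mirror R=27): x=1903/68 (≈27.9853) theta=-32611/9180 (≈-3.5524)
After 7 (propagate distance d=21 (to screen)): x=-71321/1530 (≈-46.6150) theta=-32611/9180 (≈-3.5524)
Rounded to 4 decimal places: x = -46.6150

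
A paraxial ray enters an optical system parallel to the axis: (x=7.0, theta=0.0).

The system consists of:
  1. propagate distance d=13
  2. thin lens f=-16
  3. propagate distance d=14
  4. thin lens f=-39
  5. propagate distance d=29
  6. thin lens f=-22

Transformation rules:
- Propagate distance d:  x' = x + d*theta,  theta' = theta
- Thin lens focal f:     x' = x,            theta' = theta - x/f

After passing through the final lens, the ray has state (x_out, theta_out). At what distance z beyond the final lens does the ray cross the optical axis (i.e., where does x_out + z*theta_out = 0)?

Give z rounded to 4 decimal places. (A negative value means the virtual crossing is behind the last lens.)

Answer: -14.8778

Derivation:
Initial: x=7.0000 theta=0.0000
After 1 (propagate distance d=13): x=7.0000 theta=0.0000
After 2 (thin lens f=-16): x=7.0000 theta=0.4375
After 3 (propagate distance d=14): x=13.1250 theta=0.4375
After 4 (thin lens f=-39): x=13.1250 theta=161/208 (≈0.7740)
After 5 (propagate distance d=29): x=7399/208 (≈35.5721) theta=161/208 (≈0.7740)
After 6 (thin lens f=-22): x=7399/208 (≈35.5721) theta=10941/4576 (≈2.3910)
z_focus = -x_out/theta_out = -(7399/208)/(10941/4576) = -23254/1563 ≈ -14.8778
Rounded to 4 decimal places: z = -14.8778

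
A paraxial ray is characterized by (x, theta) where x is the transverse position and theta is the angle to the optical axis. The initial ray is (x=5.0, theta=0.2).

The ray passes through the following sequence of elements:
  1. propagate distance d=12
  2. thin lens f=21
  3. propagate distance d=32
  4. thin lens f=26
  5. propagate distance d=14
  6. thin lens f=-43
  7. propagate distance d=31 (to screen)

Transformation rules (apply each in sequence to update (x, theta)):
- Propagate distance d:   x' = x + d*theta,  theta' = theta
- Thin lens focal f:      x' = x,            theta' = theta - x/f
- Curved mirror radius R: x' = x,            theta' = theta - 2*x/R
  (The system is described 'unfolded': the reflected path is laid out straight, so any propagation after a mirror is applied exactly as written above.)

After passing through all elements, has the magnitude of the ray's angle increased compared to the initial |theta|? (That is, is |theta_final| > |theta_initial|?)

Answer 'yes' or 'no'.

Answer: yes

Derivation:
Initial: x=5.0000 theta=0.2000
After 1 (propagate distance d=12): x=7.4000 theta=0.2000
After 2 (thin lens f=21): x=7.4000 theta=-16/105 (≈-0.1524)
After 3 (propagate distance d=32): x=53/21 (≈2.5238) theta=-16/105 (≈-0.1524)
After 4 (thin lens f=26): x=53/21 (≈2.5238) theta=-227/910 (≈-0.2495)
After 5 (propagate distance d=14): x=-1322/1365 (≈-0.9685) theta=-227/910 (≈-0.2495)
After 6 (thin lens f=-43): x=-1322/1365 (≈-0.9685) theta=-4561/16770 (≈-0.2720)
After 7 (propagate distance d=31 (to screen)): x=-1103429/117390 (≈-9.3997) theta=-4561/16770 (≈-0.2720)
|theta_initial|=0.2000 |theta_final|=4561/16770 (≈0.2720) -> increased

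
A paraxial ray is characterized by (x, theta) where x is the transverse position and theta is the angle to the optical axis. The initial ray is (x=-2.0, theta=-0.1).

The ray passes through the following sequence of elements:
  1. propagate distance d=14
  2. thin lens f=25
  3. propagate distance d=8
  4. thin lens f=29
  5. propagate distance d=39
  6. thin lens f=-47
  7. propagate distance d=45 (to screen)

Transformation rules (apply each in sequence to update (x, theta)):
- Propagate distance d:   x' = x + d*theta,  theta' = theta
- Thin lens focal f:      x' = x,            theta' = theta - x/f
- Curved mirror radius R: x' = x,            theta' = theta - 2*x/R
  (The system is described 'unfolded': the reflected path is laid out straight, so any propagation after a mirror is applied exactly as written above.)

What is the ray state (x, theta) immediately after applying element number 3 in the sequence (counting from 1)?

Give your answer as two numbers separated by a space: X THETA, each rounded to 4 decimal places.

Answer: -3.1120 0.0360

Derivation:
Initial: x=-2.0000 theta=-0.1000
After 1 (propagate distance d=14): x=-3.4000 theta=-0.1000
After 2 (thin lens f=25): x=-3.4000 theta=0.0360
After 3 (propagate distance d=8): x=-3.1120 theta=0.0360
Rounded to 4 decimal places: x = -3.1120, theta = 0.0360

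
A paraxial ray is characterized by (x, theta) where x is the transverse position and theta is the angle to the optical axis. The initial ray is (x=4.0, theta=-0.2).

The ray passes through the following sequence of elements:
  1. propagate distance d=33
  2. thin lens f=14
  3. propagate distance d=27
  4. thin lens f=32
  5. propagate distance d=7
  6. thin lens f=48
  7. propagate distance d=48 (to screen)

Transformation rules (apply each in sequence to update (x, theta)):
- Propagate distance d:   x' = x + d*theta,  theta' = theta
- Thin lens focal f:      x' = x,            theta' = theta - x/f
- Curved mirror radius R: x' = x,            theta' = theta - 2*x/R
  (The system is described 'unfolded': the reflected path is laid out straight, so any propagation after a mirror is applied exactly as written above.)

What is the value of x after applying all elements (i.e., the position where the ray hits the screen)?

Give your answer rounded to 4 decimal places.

Answer: 3.7929

Derivation:
Initial: x=4.0000 theta=-0.2000
After 1 (propagate distance d=33): x=-2.6000 theta=-0.2000
After 2 (thin lens f=14): x=-2.6000 theta=-1/70 (≈-0.0143)
After 3 (propagate distance d=27): x=-209/70 (≈-2.9857) theta=-1/70 (≈-0.0143)
After 4 (thin lens f=32): x=-209/70 (≈-2.9857) theta=177/2240 (≈0.0790)
After 5 (propagate distance d=7): x=-5449/2240 (≈-2.4326) theta=177/2240 (≈0.0790)
After 6 (thin lens f=48): x=-5449/2240 (≈-2.4326) theta=2789/21504 (≈0.1297)
After 7 (propagate distance d=48 (to screen)): x=531/140 (≈3.7929) theta=2789/21504 (≈0.1297)
Rounded to 4 decimal places: x = 3.7929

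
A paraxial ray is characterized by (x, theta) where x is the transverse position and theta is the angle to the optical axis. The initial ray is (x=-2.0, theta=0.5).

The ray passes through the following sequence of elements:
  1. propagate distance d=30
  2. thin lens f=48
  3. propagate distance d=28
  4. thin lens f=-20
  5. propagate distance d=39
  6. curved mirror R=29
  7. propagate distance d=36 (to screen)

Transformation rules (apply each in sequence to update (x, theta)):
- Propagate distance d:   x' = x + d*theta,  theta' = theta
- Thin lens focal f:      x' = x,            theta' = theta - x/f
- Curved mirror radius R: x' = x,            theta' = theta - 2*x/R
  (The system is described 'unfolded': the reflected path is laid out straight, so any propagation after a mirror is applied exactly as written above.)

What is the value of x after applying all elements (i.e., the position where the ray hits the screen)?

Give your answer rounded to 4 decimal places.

Answer: -54.9833

Derivation:
Initial: x=-2.0000 theta=0.5000
After 1 (propagate distance d=30): x=13.0000 theta=0.5000
After 2 (thin lens f=48): x=13.0000 theta=11/48 (≈0.2292)
After 3 (propagate distance d=28): x=233/12 (≈19.4167) theta=11/48 (≈0.2292)
After 4 (thin lens f=-20): x=233/12 (≈19.4167) theta=1.2000
After 5 (propagate distance d=39): x=3973/60 (≈66.2167) theta=1.2000
After 6 (curved mirror R=29): x=3973/60 (≈66.2167) theta=-101/30 (≈-3.3667)
After 7 (propagate distance d=36 (to screen)): x=-3299/60 (≈-54.9833) theta=-101/30 (≈-3.3667)
Rounded to 4 decimal places: x = -54.9833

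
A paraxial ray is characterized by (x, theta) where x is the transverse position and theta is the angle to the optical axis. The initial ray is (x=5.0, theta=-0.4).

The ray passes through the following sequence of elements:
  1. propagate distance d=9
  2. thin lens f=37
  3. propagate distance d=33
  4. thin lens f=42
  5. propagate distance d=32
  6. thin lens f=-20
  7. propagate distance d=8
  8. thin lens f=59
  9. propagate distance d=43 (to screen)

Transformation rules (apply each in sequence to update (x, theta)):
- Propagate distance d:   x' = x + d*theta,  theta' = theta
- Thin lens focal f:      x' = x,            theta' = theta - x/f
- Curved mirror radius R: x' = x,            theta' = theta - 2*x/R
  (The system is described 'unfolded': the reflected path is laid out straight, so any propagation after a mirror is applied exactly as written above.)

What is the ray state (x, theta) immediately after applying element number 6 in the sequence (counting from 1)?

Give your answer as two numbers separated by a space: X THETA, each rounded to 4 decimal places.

Answer: -17.1176 -0.9830

Derivation:
Initial: x=5.0000 theta=-0.4000
After 1 (propagate distance d=9): x=1.4000 theta=-0.4000
After 2 (thin lens f=37): x=1.4000 theta=-81/185 (≈-0.4378)
After 3 (propagate distance d=33): x=-2414/185 (≈-13.0486) theta=-81/185 (≈-0.4378)
After 4 (thin lens f=42): x=-2414/185 (≈-13.0486) theta=-494/3885 (≈-0.1272)
After 5 (propagate distance d=32): x=-66502/3885 (≈-17.1176) theta=-494/3885 (≈-0.1272)
After 6 (thin lens f=-20): x=-66502/3885 (≈-17.1176) theta=-38191/38850 (≈-0.9830)
Rounded to 4 decimal places: x = -17.1176, theta = -0.9830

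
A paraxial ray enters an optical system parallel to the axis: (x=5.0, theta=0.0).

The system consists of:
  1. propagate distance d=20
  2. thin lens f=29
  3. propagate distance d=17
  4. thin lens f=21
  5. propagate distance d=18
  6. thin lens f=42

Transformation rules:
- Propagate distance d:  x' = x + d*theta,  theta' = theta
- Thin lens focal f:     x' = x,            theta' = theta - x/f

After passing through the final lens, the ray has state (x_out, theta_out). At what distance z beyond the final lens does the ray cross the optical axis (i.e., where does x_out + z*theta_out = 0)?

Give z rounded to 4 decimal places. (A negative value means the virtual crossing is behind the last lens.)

Initial: x=5.0000 theta=0.0000
After 1 (propagate distance d=20): x=5.0000 theta=0.0000
After 2 (thin lens f=29): x=5.0000 theta=-5/29 (≈-0.1724)
After 3 (propagate distance d=17): x=60/29 (≈2.0690) theta=-5/29 (≈-0.1724)
After 4 (thin lens f=21): x=60/29 (≈2.0690) theta=-55/203 (≈-0.2709)
After 5 (propagate distance d=18): x=-570/203 (≈-2.8079) theta=-55/203 (≈-0.2709)
After 6 (thin lens f=42): x=-570/203 (≈-2.8079) theta=-10/49 (≈-0.2041)
z_focus = -x_out/theta_out = -(-570/203)/(-10/49) = -399/29 ≈ -13.7586
Rounded to 4 decimal places: z = -13.7586

Answer: -13.7586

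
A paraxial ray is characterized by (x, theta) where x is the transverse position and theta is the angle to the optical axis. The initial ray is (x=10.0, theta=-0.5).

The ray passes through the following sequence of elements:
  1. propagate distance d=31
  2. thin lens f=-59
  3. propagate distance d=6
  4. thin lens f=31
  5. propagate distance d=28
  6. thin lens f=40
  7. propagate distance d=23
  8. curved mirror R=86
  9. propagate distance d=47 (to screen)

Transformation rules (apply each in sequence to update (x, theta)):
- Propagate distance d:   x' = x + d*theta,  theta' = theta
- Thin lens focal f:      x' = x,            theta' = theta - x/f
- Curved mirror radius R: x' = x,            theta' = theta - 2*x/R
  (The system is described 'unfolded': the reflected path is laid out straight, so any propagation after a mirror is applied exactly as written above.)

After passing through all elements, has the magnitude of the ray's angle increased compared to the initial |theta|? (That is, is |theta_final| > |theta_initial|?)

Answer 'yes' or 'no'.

Answer: no

Derivation:
Initial: x=10.0000 theta=-0.5000
After 1 (propagate distance d=31): x=-5.5000 theta=-0.5000
After 2 (thin lens f=-59): x=-5.5000 theta=-35/59 (≈-0.5932)
After 3 (propagate distance d=6): x=-1069/118 (≈-9.0593) theta=-35/59 (≈-0.5932)
After 4 (thin lens f=31): x=-1069/118 (≈-9.0593) theta=-1101/3658 (≈-0.3010)
After 5 (propagate distance d=28): x=-63967/3658 (≈-17.4869) theta=-1101/3658 (≈-0.3010)
After 6 (thin lens f=40): x=-63967/3658 (≈-17.4869) theta=19927/146320 (≈0.1362)
After 7 (propagate distance d=23): x=-2100359/146320 (≈-14.3546) theta=19927/146320 (≈0.1362)
After 8 (curved mirror R=86): x=-2100359/146320 (≈-14.3546) theta=147861/314588 (≈0.4700)
After 9 (propagate distance d=47 (to screen)): x=48673903/6291760 (≈7.7361) theta=147861/314588 (≈0.4700)
|theta_initial|=0.5000 |theta_final|=147861/314588 (≈0.4700) -> not increased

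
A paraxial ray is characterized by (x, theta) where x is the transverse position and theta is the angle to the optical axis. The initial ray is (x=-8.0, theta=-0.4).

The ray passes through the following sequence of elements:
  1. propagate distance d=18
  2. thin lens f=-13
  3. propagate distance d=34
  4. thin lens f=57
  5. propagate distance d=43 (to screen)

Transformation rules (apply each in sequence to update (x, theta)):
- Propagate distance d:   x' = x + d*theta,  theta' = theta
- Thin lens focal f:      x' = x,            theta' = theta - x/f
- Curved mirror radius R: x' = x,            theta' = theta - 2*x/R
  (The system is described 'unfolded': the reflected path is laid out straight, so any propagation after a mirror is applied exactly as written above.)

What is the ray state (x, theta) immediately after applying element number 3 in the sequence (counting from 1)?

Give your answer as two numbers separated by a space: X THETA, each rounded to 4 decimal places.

Answer: -68.5538 -1.5692

Derivation:
Initial: x=-8.0000 theta=-0.4000
After 1 (propagate distance d=18): x=-15.2000 theta=-0.4000
After 2 (thin lens f=-13): x=-15.2000 theta=-102/65 (≈-1.5692)
After 3 (propagate distance d=34): x=-4456/65 (≈-68.5538) theta=-102/65 (≈-1.5692)
Rounded to 4 decimal places: x = -68.5538, theta = -1.5692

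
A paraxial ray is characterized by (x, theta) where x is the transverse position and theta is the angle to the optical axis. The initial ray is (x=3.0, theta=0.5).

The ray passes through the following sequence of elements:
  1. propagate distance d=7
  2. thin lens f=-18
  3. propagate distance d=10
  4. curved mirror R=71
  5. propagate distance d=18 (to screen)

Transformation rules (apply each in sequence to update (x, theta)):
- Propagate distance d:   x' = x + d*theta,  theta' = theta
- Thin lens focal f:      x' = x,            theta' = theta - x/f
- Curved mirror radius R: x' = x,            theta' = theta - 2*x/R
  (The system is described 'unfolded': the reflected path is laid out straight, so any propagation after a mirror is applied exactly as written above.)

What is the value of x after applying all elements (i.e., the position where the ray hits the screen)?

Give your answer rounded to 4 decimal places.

Answer: 22.9491

Derivation:
Initial: x=3.0000 theta=0.5000
After 1 (propagate distance d=7): x=6.5000 theta=0.5000
After 2 (thin lens f=-18): x=6.5000 theta=31/36 (≈0.8611)
After 3 (propagate distance d=10): x=136/9 (≈15.1111) theta=31/36 (≈0.8611)
After 4 (curved mirror R=71): x=136/9 (≈15.1111) theta=371/852 (≈0.4354)
After 5 (propagate distance d=18 (to screen)): x=29329/1278 (≈22.9491) theta=371/852 (≈0.4354)
Rounded to 4 decimal places: x = 22.9491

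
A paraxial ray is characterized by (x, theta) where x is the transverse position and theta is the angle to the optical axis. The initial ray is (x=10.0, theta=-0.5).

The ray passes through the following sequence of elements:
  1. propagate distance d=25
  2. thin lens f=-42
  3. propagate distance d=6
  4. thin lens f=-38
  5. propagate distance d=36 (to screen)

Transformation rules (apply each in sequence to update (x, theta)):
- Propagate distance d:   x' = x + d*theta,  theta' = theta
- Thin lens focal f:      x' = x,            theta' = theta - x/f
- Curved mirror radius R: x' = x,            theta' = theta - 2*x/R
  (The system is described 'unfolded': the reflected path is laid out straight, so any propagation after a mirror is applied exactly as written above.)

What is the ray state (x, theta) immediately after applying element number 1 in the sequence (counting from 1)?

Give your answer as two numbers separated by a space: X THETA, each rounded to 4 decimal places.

Initial: x=10.0000 theta=-0.5000
After 1 (propagate distance d=25): x=-2.5000 theta=-0.5000
Rounded to 4 decimal places: x = -2.5000, theta = -0.5000

Answer: -2.5000 -0.5000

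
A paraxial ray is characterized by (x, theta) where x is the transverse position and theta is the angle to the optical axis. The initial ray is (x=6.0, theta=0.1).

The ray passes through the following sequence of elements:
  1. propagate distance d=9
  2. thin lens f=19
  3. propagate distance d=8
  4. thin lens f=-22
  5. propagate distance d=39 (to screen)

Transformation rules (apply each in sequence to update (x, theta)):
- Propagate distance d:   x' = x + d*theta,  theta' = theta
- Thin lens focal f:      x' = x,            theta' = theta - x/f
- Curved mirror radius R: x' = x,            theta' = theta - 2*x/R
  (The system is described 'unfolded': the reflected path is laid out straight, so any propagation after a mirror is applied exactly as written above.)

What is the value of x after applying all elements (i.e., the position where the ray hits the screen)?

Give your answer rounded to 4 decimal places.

Initial: x=6.0000 theta=0.1000
After 1 (propagate distance d=9): x=6.9000 theta=0.1000
After 2 (thin lens f=19): x=6.9000 theta=-5/19 (≈-0.2632)
After 3 (propagate distance d=8): x=911/190 (≈4.7947) theta=-5/19 (≈-0.2632)
After 4 (thin lens f=-22): x=911/190 (≈4.7947) theta=-189/4180 (≈-0.0452)
After 5 (propagate distance d=39 (to screen)): x=12671/4180 (≈3.0313) theta=-189/4180 (≈-0.0452)
Rounded to 4 decimal places: x = 3.0313

Answer: 3.0313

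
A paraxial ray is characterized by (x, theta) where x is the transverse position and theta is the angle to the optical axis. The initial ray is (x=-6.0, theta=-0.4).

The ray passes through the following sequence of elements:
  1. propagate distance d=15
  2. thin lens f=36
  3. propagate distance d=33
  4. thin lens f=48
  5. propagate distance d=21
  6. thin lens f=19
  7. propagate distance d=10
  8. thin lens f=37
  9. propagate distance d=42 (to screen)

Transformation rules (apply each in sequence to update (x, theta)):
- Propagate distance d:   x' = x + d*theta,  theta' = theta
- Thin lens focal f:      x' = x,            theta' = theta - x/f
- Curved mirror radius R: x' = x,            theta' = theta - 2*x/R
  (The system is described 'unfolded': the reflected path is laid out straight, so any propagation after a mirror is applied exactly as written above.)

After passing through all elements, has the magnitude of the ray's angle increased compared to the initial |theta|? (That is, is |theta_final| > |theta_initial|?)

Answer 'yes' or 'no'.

Answer: yes

Derivation:
Initial: x=-6.0000 theta=-0.4000
After 1 (propagate distance d=15): x=-12.0000 theta=-0.4000
After 2 (thin lens f=36): x=-12.0000 theta=-1/15 (≈-0.0667)
After 3 (propagate distance d=33): x=-14.2000 theta=-1/15 (≈-0.0667)
After 4 (thin lens f=48): x=-14.2000 theta=11/48 (≈0.2292)
After 5 (propagate distance d=21): x=-9.3875 theta=11/48 (≈0.2292)
After 6 (thin lens f=19): x=-9.3875 theta=1649/2280 (≈0.7232)
After 7 (propagate distance d=10): x=-9827/4560 (≈-2.1550) theta=1649/2280 (≈0.7232)
After 8 (thin lens f=37): x=-9827/4560 (≈-2.1550) theta=43951/56240 (≈0.7815)
After 9 (propagate distance d=42 (to screen)): x=5174227/168720 (≈30.6675) theta=43951/56240 (≈0.7815)
|theta_initial|=0.4000 |theta_final|=43951/56240 (≈0.7815) -> increased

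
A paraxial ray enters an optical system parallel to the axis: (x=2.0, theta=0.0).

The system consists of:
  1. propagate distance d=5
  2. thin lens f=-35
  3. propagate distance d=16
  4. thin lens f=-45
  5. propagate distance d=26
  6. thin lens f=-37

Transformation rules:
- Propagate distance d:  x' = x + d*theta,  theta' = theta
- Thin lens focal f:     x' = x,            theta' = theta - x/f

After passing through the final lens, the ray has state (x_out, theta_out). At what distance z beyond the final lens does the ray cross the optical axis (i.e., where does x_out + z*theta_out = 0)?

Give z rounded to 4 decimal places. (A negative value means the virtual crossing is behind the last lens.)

Initial: x=2.0000 theta=0.0000
After 1 (propagate distance d=5): x=2.0000 theta=0.0000
After 2 (thin lens f=-35): x=2.0000 theta=2/35 (≈0.0571)
After 3 (propagate distance d=16): x=102/35 (≈2.9143) theta=2/35 (≈0.0571)
After 4 (thin lens f=-45): x=102/35 (≈2.9143) theta=64/525 (≈0.1219)
After 5 (propagate distance d=26): x=3194/525 (≈6.0838) theta=64/525 (≈0.1219)
After 6 (thin lens f=-37): x=3194/525 (≈6.0838) theta=1854/6475 (≈0.2863)
z_focus = -x_out/theta_out = -(3194/525)/(1854/6475) = -59089/2781 ≈ -21.2474
Rounded to 4 decimal places: z = -21.2474

Answer: -21.2474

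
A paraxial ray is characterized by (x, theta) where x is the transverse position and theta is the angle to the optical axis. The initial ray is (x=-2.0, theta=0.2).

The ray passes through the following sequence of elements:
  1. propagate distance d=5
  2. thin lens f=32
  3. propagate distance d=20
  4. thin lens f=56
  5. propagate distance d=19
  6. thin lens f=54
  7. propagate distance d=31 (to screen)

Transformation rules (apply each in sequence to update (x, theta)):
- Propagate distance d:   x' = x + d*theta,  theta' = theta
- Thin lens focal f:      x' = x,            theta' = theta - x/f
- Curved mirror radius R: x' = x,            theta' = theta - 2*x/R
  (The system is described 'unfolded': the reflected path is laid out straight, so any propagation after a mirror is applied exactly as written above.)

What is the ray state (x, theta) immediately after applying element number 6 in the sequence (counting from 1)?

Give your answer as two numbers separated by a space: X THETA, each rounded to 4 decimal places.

Answer: 6.7888 0.0408

Derivation:
Initial: x=-2.0000 theta=0.2000
After 1 (propagate distance d=5): x=-1.0000 theta=0.2000
After 2 (thin lens f=32): x=-1.0000 theta=37/160 (≈0.2313)
After 3 (propagate distance d=20): x=3.6250 theta=37/160 (≈0.2313)
After 4 (thin lens f=56): x=3.6250 theta=373/2240 (≈0.1665)
After 5 (propagate distance d=19): x=15207/2240 (≈6.7888) theta=373/2240 (≈0.1665)
After 6 (thin lens f=54): x=15207/2240 (≈6.7888) theta=47/1152 (≈0.0408)
Rounded to 4 decimal places: x = 6.7888, theta = 0.0408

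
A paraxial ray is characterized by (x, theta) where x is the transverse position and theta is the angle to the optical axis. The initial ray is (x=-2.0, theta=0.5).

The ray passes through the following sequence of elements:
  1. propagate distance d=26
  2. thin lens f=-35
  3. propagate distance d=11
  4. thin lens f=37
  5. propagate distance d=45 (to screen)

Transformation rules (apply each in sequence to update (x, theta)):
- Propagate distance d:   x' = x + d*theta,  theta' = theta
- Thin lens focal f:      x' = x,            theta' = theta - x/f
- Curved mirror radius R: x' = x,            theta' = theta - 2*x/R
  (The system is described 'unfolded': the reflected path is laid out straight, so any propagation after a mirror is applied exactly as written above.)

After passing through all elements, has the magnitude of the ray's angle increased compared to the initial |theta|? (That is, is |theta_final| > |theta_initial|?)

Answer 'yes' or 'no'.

Initial: x=-2.0000 theta=0.5000
After 1 (propagate distance d=26): x=11.0000 theta=0.5000
After 2 (thin lens f=-35): x=11.0000 theta=57/70 (≈0.8143)
After 3 (propagate distance d=11): x=1397/70 (≈19.9571) theta=57/70 (≈0.8143)
After 4 (thin lens f=37): x=1397/70 (≈19.9571) theta=356/1295 (≈0.2749)
After 5 (propagate distance d=45 (to screen)): x=83729/2590 (≈32.3278) theta=356/1295 (≈0.2749)
|theta_initial|=0.5000 |theta_final|=356/1295 (≈0.2749) -> not increased

Answer: no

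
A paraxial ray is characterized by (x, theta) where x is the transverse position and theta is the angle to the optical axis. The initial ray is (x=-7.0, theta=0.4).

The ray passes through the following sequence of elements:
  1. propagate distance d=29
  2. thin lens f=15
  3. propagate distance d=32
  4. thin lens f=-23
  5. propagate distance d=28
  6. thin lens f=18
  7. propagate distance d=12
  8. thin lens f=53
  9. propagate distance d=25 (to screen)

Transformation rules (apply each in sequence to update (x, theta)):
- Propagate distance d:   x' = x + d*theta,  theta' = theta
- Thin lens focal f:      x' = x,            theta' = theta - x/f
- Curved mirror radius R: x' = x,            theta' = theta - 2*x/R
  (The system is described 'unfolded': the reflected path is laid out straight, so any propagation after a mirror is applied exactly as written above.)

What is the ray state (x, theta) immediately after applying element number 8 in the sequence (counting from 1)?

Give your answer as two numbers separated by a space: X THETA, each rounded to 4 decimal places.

Answer: 11.5569 -0.8746

Derivation:
Initial: x=-7.0000 theta=0.4000
After 1 (propagate distance d=29): x=4.6000 theta=0.4000
After 2 (thin lens f=15): x=4.6000 theta=7/75 (≈0.0933)
After 3 (propagate distance d=32): x=569/75 (≈7.5867) theta=7/75 (≈0.0933)
After 4 (thin lens f=-23): x=569/75 (≈7.5867) theta=146/345 (≈0.4232)
After 5 (propagate distance d=28): x=33527/1725 (≈19.4359) theta=146/345 (≈0.4232)
After 6 (thin lens f=18): x=33527/1725 (≈19.4359) theta=-20387/31050 (≈-0.6566)
After 7 (propagate distance d=12): x=59807/5175 (≈11.5569) theta=-20387/31050 (≈-0.6566)
After 8 (thin lens f=53): x=59807/5175 (≈11.5569) theta=-1439353/1645650 (≈-0.8746)
Rounded to 4 decimal places: x = 11.5569, theta = -0.8746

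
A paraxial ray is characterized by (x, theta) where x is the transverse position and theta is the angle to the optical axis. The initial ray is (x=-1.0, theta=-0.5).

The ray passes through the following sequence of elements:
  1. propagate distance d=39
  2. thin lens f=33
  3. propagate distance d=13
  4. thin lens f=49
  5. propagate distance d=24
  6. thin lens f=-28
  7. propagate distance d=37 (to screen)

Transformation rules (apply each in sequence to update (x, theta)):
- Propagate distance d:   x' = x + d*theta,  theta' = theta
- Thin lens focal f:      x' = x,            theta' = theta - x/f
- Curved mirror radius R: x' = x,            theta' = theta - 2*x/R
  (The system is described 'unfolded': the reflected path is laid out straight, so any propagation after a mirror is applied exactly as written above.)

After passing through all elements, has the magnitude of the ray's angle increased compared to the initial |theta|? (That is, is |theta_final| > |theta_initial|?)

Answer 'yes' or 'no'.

Initial: x=-1.0000 theta=-0.5000
After 1 (propagate distance d=39): x=-20.5000 theta=-0.5000
After 2 (thin lens f=33): x=-20.5000 theta=4/33 (≈0.1212)
After 3 (propagate distance d=13): x=-1249/66 (≈-18.9242) theta=4/33 (≈0.1212)
After 4 (thin lens f=49): x=-1249/66 (≈-18.9242) theta=547/1078 (≈0.5074)
After 5 (propagate distance d=24): x=-21817/3234 (≈-6.7461) theta=547/1078 (≈0.5074)
After 6 (thin lens f=-28): x=-21817/3234 (≈-6.7461) theta=24131/90552 (≈0.2665)
After 7 (propagate distance d=37 (to screen)): x=281971/90552 (≈3.1139) theta=24131/90552 (≈0.2665)
|theta_initial|=0.5000 |theta_final|=24131/90552 (≈0.2665) -> not increased

Answer: no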